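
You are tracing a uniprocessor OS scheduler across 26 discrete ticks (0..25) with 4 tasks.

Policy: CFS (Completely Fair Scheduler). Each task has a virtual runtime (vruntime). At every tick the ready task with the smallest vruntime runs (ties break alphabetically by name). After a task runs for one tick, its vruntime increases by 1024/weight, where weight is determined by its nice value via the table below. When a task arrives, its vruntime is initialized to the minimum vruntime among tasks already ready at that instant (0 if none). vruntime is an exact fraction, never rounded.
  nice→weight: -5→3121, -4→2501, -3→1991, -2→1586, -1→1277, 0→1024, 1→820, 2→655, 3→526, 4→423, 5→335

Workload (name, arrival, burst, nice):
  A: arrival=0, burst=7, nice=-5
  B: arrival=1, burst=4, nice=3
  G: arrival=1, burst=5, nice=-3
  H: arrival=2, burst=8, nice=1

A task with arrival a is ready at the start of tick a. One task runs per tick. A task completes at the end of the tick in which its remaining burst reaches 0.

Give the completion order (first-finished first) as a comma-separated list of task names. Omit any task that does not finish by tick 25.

completion order = A, G, B, H

t=0: vr[A=0] → run A
t=1: vr[A=1024/3121 B=1024/3121 G=1024/3121] → run A
t=2: vr[A=2048/3121 B=1024/3121 G=1024/3121 H=1024/3121] → run B
t=3: vr[A=2048/3121 B=1867264/820823 G=1024/3121 H=1024/3121] → run G
t=4: vr[A=2048/3121 B=1867264/820823 G=5234688/6213911 H=1024/3121] → run H
t=5: vr[A=2048/3121 B=1867264/820823 G=5234688/6213911 H=1008896/639805] → run A
t=6: vr[A=3072/3121 B=1867264/820823 G=5234688/6213911 H=1008896/639805] → run G
t=7: vr[A=3072/3121 B=1867264/820823 G=8430592/6213911 H=1008896/639805] → run A
t=8: vr[A=4096/3121 B=1867264/820823 G=8430592/6213911 H=1008896/639805] → run A
t=9: vr[A=5120/3121 B=1867264/820823 G=8430592/6213911 H=1008896/639805] → run G
t=10: vr[A=5120/3121 B=1867264/820823 G=11626496/6213911 H=1008896/639805] → run H
t=11: vr[A=5120/3121 B=1867264/820823 G=11626496/6213911 H=1807872/639805] → run A
t=12: vr[A=6144/3121 B=1867264/820823 G=11626496/6213911 H=1807872/639805] → run G
t=13: vr[A=6144/3121 B=1867264/820823 G=14822400/6213911 H=1807872/639805] → run A
t=14: vr[B=1867264/820823 G=14822400/6213911 H=1807872/639805] → run B
t=15: vr[B=3465216/820823 G=14822400/6213911 H=1807872/639805] → run G
t=16: vr[B=3465216/820823 H=1807872/639805] → run H
t=17: vr[B=3465216/820823 H=2606848/639805] → run H
t=18: vr[B=3465216/820823 H=3405824/639805] → run B
t=19: vr[B=5063168/820823 H=3405824/639805] → run H
t=20: vr[B=5063168/820823 H=840960/127961] → run B
t=21: vr[H=840960/127961] → run H
t=22: vr[H=5003776/639805] → run H
t=23: vr[H=5802752/639805] → run H
t=24: (idle)
t=25: (idle)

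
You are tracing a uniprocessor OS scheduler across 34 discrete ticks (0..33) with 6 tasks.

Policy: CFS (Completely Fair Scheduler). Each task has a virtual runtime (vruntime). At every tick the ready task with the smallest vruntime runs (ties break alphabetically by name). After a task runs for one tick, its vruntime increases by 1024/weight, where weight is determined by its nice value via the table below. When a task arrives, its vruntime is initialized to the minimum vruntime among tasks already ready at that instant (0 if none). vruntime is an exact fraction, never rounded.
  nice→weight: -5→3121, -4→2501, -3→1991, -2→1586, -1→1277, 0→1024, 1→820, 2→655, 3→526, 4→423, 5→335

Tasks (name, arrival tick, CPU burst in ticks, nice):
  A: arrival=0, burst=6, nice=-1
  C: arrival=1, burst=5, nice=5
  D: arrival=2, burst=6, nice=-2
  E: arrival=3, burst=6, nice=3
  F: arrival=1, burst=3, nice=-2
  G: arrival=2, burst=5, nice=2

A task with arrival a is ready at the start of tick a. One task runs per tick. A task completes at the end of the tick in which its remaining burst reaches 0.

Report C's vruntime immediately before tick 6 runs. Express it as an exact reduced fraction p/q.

t=0: vr[A=0] → run A
t=1: vr[A=1024/1277 C=1024/1277 F=1024/1277] → run A
t=2: vr[A=2048/1277 C=1024/1277 D=1024/1277 F=1024/1277 G=1024/1277] → run C
t=3: vr[A=2048/1277 C=1650688/427795 D=1024/1277 E=1024/1277 F=1024/1277 G=1024/1277] → run D
t=4: vr[A=2048/1277 C=1650688/427795 D=1465856/1012661 E=1024/1277 F=1024/1277 G=1024/1277] → run E
t=5: vr[A=2048/1277 C=1650688/427795 D=1465856/1012661 E=923136/335851 F=1024/1277 G=1024/1277] → run F
t=6: vr[A=2048/1277 C=1650688/427795 D=1465856/1012661 E=923136/335851 F=1465856/1012661 G=1024/1277] → run G
t=7: vr[A=2048/1277 C=1650688/427795 D=1465856/1012661 E=923136/335851 F=1465856/1012661 G=1978368/836435] → run D
t=8: vr[A=2048/1277 C=1650688/427795 D=2119680/1012661 E=923136/335851 F=1465856/1012661 G=1978368/836435] → run F
t=9: vr[A=2048/1277 C=1650688/427795 D=2119680/1012661 E=923136/335851 F=2119680/1012661 G=1978368/836435] → run A
t=10: vr[A=3072/1277 C=1650688/427795 D=2119680/1012661 E=923136/335851 F=2119680/1012661 G=1978368/836435] → run D
t=11: vr[A=3072/1277 C=1650688/427795 D=2773504/1012661 E=923136/335851 F=2119680/1012661 G=1978368/836435] → run F
t=12: vr[A=3072/1277 C=1650688/427795 D=2773504/1012661 E=923136/335851 G=1978368/836435] → run G
t=13: vr[A=3072/1277 C=1650688/427795 D=2773504/1012661 E=923136/335851 G=3286016/836435] → run A
t=14: vr[A=4096/1277 C=1650688/427795 D=2773504/1012661 E=923136/335851 G=3286016/836435] → run D
t=15: vr[A=4096/1277 C=1650688/427795 D=3427328/1012661 E=923136/335851 G=3286016/836435] → run E
t=16: vr[A=4096/1277 C=1650688/427795 D=3427328/1012661 E=1576960/335851 G=3286016/836435] → run A
t=17: vr[A=5120/1277 C=1650688/427795 D=3427328/1012661 E=1576960/335851 G=3286016/836435] → run D
t=18: vr[A=5120/1277 C=1650688/427795 D=4081152/1012661 E=1576960/335851 G=3286016/836435] → run C
t=19: vr[A=5120/1277 C=2958336/427795 D=4081152/1012661 E=1576960/335851 G=3286016/836435] → run G
t=20: vr[A=5120/1277 C=2958336/427795 D=4081152/1012661 E=1576960/335851 G=4593664/836435] → run A
t=21: vr[C=2958336/427795 D=4081152/1012661 E=1576960/335851 G=4593664/836435] → run D
t=22: vr[C=2958336/427795 E=1576960/335851 G=4593664/836435] → run E
t=23: vr[C=2958336/427795 E=2230784/335851 G=4593664/836435] → run G
t=24: vr[C=2958336/427795 E=2230784/335851 G=5901312/836435] → run E
t=25: vr[C=2958336/427795 E=2884608/335851 G=5901312/836435] → run C
t=26: vr[C=4265984/427795 E=2884608/335851 G=5901312/836435] → run G
t=27: vr[C=4265984/427795 E=2884608/335851] → run E
t=28: vr[C=4265984/427795 E=3538432/335851] → run C
t=29: vr[C=5573632/427795 E=3538432/335851] → run E
t=30: vr[C=5573632/427795] → run C
t=31: (idle)
t=32: (idle)
t=33: (idle)

vruntime(C, start of tick 6) = 1650688/427795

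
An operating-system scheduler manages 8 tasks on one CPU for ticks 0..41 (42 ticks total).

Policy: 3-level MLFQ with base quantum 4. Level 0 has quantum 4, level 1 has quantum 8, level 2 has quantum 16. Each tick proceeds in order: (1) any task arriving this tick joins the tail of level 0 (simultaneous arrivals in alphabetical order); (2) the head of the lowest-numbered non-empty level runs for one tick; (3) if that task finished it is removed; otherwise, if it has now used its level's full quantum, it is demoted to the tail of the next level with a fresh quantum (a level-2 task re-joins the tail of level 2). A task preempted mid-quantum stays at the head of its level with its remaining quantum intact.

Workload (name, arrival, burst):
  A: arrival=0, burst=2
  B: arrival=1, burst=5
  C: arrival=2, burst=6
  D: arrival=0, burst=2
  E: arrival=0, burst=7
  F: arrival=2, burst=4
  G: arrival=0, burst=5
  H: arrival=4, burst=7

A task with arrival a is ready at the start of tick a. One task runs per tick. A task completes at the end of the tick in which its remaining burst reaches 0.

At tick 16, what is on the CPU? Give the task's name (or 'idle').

t=0: L0/L1/L2 = ADEG/-/- → run A
t=1: L0/L1/L2 = ADEGB/-/- → run A
t=2: L0/L1/L2 = DEGBCF/-/- → run D
t=3: L0/L1/L2 = DEGBCF/-/- → run D
t=4: L0/L1/L2 = EGBCFH/-/- → run E
t=5: L0/L1/L2 = EGBCFH/-/- → run E
t=6: L0/L1/L2 = EGBCFH/-/- → run E
t=7: L0/L1/L2 = EGBCFH/-/- → run E
t=8: L0/L1/L2 = GBCFH/E/- → run G
t=9: L0/L1/L2 = GBCFH/E/- → run G
t=10: L0/L1/L2 = GBCFH/E/- → run G
t=11: L0/L1/L2 = GBCFH/E/- → run G
t=12: L0/L1/L2 = BCFH/EG/- → run B
t=13: L0/L1/L2 = BCFH/EG/- → run B
t=14: L0/L1/L2 = BCFH/EG/- → run B
t=15: L0/L1/L2 = BCFH/EG/- → run B
t=16: L0/L1/L2 = CFH/EGB/- → run C
t=17: L0/L1/L2 = CFH/EGB/- → run C
t=18: L0/L1/L2 = CFH/EGB/- → run C
t=19: L0/L1/L2 = CFH/EGB/- → run C
t=20: L0/L1/L2 = FH/EGBC/- → run F
t=21: L0/L1/L2 = FH/EGBC/- → run F
t=22: L0/L1/L2 = FH/EGBC/- → run F
t=23: L0/L1/L2 = FH/EGBC/- → run F
t=24: L0/L1/L2 = H/EGBC/- → run H
t=25: L0/L1/L2 = H/EGBC/- → run H
t=26: L0/L1/L2 = H/EGBC/- → run H
t=27: L0/L1/L2 = H/EGBC/- → run H
t=28: L0/L1/L2 = -/EGBCH/- → run E
t=29: L0/L1/L2 = -/EGBCH/- → run E
t=30: L0/L1/L2 = -/EGBCH/- → run E
t=31: L0/L1/L2 = -/GBCH/- → run G
t=32: L0/L1/L2 = -/BCH/- → run B
t=33: L0/L1/L2 = -/CH/- → run C
t=34: L0/L1/L2 = -/CH/- → run C
t=35: L0/L1/L2 = -/H/- → run H
t=36: L0/L1/L2 = -/H/- → run H
t=37: L0/L1/L2 = -/H/- → run H
t=38: (idle)
t=39: (idle)
t=40: (idle)
t=41: (idle)

running at tick 16 = C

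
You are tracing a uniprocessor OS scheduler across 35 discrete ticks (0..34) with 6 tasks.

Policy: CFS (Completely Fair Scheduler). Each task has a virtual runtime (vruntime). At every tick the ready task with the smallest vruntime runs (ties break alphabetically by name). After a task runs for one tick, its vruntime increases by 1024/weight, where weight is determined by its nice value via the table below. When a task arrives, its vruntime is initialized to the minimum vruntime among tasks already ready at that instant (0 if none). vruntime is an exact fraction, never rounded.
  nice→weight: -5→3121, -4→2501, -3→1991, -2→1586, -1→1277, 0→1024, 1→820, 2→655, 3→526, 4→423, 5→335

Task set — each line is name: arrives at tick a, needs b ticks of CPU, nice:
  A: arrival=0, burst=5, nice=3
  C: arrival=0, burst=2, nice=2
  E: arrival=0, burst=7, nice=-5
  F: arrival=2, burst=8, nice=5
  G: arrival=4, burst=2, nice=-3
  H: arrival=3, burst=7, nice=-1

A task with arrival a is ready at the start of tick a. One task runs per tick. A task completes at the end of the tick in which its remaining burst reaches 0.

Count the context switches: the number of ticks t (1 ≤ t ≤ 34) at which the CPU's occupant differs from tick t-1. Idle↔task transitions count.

t=0: vr[A=0 C=0 E=0] → run A
t=1: vr[A=512/263 C=0 E=0] → run C
t=2: vr[A=512/263 C=1024/655 E=0 F=0] → run E
t=3: vr[A=512/263 C=1024/655 E=1024/3121 F=0 H=0] → run F
t=4: vr[A=512/263 C=1024/655 E=1024/3121 F=1024/335 G=0 H=0] → run G
t=5: vr[A=512/263 C=1024/655 E=1024/3121 F=1024/335 G=1024/1991 H=0] → run H
t=6: vr[A=512/263 C=1024/655 E=1024/3121 F=1024/335 G=1024/1991 H=1024/1277] → run E
t=7: vr[A=512/263 C=1024/655 E=2048/3121 F=1024/335 G=1024/1991 H=1024/1277] → run G
t=8: vr[A=512/263 C=1024/655 E=2048/3121 F=1024/335 H=1024/1277] → run E
t=9: vr[A=512/263 C=1024/655 E=3072/3121 F=1024/335 H=1024/1277] → run H
t=10: vr[A=512/263 C=1024/655 E=3072/3121 F=1024/335 H=2048/1277] → run E
t=11: vr[A=512/263 C=1024/655 E=4096/3121 F=1024/335 H=2048/1277] → run E
t=12: vr[A=512/263 C=1024/655 E=5120/3121 F=1024/335 H=2048/1277] → run C
t=13: vr[A=512/263 E=5120/3121 F=1024/335 H=2048/1277] → run H
t=14: vr[A=512/263 E=5120/3121 F=1024/335 H=3072/1277] → run E
t=15: vr[A=512/263 E=6144/3121 F=1024/335 H=3072/1277] → run A
t=16: vr[A=1024/263 E=6144/3121 F=1024/335 H=3072/1277] → run E
t=17: vr[A=1024/263 F=1024/335 H=3072/1277] → run H
t=18: vr[A=1024/263 F=1024/335 H=4096/1277] → run F
t=19: vr[A=1024/263 F=2048/335 H=4096/1277] → run H
t=20: vr[A=1024/263 F=2048/335 H=5120/1277] → run A
t=21: vr[A=1536/263 F=2048/335 H=5120/1277] → run H
t=22: vr[A=1536/263 F=2048/335 H=6144/1277] → run H
t=23: vr[A=1536/263 F=2048/335] → run A
t=24: vr[A=2048/263 F=2048/335] → run F
t=25: vr[A=2048/263 F=3072/335] → run A
t=26: vr[F=3072/335] → run F
t=27: vr[F=4096/335] → run F
t=28: vr[F=1024/67] → run F
t=29: vr[F=6144/335] → run F
t=30: vr[F=7168/335] → run F
t=31: (idle)
t=32: (idle)
t=33: (idle)
t=34: (idle)

context switches = 25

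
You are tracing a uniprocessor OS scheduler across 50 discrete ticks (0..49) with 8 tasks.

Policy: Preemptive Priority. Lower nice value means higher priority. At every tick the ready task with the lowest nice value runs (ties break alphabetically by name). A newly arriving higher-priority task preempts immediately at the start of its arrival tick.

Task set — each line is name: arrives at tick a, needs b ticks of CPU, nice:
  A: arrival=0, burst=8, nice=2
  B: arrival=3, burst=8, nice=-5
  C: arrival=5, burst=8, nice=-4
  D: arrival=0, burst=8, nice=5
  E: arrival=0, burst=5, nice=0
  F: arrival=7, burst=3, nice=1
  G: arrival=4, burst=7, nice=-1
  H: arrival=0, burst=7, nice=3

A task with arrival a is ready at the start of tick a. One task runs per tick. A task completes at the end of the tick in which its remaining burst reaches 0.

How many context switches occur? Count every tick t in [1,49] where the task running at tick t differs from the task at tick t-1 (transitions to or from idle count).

context switches = 8

t=0: ready={A,D,E,H} → run E
t=1: ready={A,D,E,H} → run E
t=2: ready={A,D,E,H} → run E
t=3: ready={A,B,D,E,H} → run B
t=4: ready={A,B,D,E,G,H} → run B
t=5: ready={A,B,C,D,E,G,H} → run B
t=6: ready={A,B,C,D,E,G,H} → run B
t=7: ready={A,B,C,D,E,F,G,H} → run B
t=8: ready={A,B,C,D,E,F,G,H} → run B
t=9: ready={A,B,C,D,E,F,G,H} → run B
t=10: ready={A,B,C,D,E,F,G,H} → run B
t=11: ready={A,C,D,E,F,G,H} → run C
t=12: ready={A,C,D,E,F,G,H} → run C
t=13: ready={A,C,D,E,F,G,H} → run C
t=14: ready={A,C,D,E,F,G,H} → run C
t=15: ready={A,C,D,E,F,G,H} → run C
t=16: ready={A,C,D,E,F,G,H} → run C
t=17: ready={A,C,D,E,F,G,H} → run C
t=18: ready={A,C,D,E,F,G,H} → run C
t=19: ready={A,D,E,F,G,H} → run G
t=20: ready={A,D,E,F,G,H} → run G
t=21: ready={A,D,E,F,G,H} → run G
t=22: ready={A,D,E,F,G,H} → run G
t=23: ready={A,D,E,F,G,H} → run G
t=24: ready={A,D,E,F,G,H} → run G
t=25: ready={A,D,E,F,G,H} → run G
t=26: ready={A,D,E,F,H} → run E
t=27: ready={A,D,E,F,H} → run E
t=28: ready={A,D,F,H} → run F
t=29: ready={A,D,F,H} → run F
t=30: ready={A,D,F,H} → run F
t=31: ready={A,D,H} → run A
t=32: ready={A,D,H} → run A
t=33: ready={A,D,H} → run A
t=34: ready={A,D,H} → run A
t=35: ready={A,D,H} → run A
t=36: ready={A,D,H} → run A
t=37: ready={A,D,H} → run A
t=38: ready={A,D,H} → run A
t=39: ready={D,H} → run H
t=40: ready={D,H} → run H
t=41: ready={D,H} → run H
t=42: ready={D,H} → run H
t=43: ready={D,H} → run H
t=44: ready={D,H} → run H
t=45: ready={D,H} → run H
t=46: ready={D} → run D
t=47: ready={D} → run D
t=48: ready={D} → run D
t=49: ready={D} → run D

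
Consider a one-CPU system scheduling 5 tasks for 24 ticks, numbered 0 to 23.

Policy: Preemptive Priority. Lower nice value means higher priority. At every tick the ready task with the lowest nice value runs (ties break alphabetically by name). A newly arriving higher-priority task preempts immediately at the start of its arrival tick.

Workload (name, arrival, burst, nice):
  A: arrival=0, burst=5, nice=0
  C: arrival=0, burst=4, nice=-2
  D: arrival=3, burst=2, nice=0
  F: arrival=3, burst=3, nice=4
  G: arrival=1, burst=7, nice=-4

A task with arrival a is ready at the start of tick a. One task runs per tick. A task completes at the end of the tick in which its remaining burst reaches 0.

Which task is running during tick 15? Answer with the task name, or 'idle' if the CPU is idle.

running at tick 15 = A

t=0: ready={A,C} → run C
t=1: ready={A,C,G} → run G
t=2: ready={A,C,G} → run G
t=3: ready={A,C,D,F,G} → run G
t=4: ready={A,C,D,F,G} → run G
t=5: ready={A,C,D,F,G} → run G
t=6: ready={A,C,D,F,G} → run G
t=7: ready={A,C,D,F,G} → run G
t=8: ready={A,C,D,F} → run C
t=9: ready={A,C,D,F} → run C
t=10: ready={A,C,D,F} → run C
t=11: ready={A,D,F} → run A
t=12: ready={A,D,F} → run A
t=13: ready={A,D,F} → run A
t=14: ready={A,D,F} → run A
t=15: ready={A,D,F} → run A
t=16: ready={D,F} → run D
t=17: ready={D,F} → run D
t=18: ready={F} → run F
t=19: ready={F} → run F
t=20: ready={F} → run F
t=21: (idle)
t=22: (idle)
t=23: (idle)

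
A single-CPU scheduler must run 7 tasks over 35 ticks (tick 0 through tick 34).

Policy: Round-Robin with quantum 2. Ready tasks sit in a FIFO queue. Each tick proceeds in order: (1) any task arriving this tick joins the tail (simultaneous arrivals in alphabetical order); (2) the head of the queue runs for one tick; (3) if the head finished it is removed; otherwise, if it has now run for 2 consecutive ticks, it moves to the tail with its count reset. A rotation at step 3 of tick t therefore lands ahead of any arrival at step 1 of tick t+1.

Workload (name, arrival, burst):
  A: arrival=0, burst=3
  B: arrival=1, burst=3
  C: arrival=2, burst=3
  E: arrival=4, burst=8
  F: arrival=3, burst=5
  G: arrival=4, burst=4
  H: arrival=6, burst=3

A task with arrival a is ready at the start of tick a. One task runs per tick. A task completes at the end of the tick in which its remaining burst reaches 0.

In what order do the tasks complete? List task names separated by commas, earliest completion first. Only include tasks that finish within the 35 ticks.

t=0: queue=[A] q_used=0 → run A
t=1: queue=[A,B] q_used=1 → run A
t=2: queue=[B,A,C] q_used=0 → run B
t=3: queue=[B,A,C,F] q_used=1 → run B
t=4: queue=[A,C,F,B,E,G] q_used=0 → run A
t=5: queue=[C,F,B,E,G] q_used=0 → run C
t=6: queue=[C,F,B,E,G,H] q_used=1 → run C
t=7: queue=[F,B,E,G,H,C] q_used=0 → run F
t=8: queue=[F,B,E,G,H,C] q_used=1 → run F
t=9: queue=[B,E,G,H,C,F] q_used=0 → run B
t=10: queue=[E,G,H,C,F] q_used=0 → run E
t=11: queue=[E,G,H,C,F] q_used=1 → run E
t=12: queue=[G,H,C,F,E] q_used=0 → run G
t=13: queue=[G,H,C,F,E] q_used=1 → run G
t=14: queue=[H,C,F,E,G] q_used=0 → run H
t=15: queue=[H,C,F,E,G] q_used=1 → run H
t=16: queue=[C,F,E,G,H] q_used=0 → run C
t=17: queue=[F,E,G,H] q_used=0 → run F
t=18: queue=[F,E,G,H] q_used=1 → run F
t=19: queue=[E,G,H,F] q_used=0 → run E
t=20: queue=[E,G,H,F] q_used=1 → run E
t=21: queue=[G,H,F,E] q_used=0 → run G
t=22: queue=[G,H,F,E] q_used=1 → run G
t=23: queue=[H,F,E] q_used=0 → run H
t=24: queue=[F,E] q_used=0 → run F
t=25: queue=[E] q_used=0 → run E
t=26: queue=[E] q_used=1 → run E
t=27: queue=[E] q_used=0 → run E
t=28: queue=[E] q_used=1 → run E
t=29: (idle)
t=30: (idle)
t=31: (idle)
t=32: (idle)
t=33: (idle)
t=34: (idle)

completion order = A, B, C, G, H, F, E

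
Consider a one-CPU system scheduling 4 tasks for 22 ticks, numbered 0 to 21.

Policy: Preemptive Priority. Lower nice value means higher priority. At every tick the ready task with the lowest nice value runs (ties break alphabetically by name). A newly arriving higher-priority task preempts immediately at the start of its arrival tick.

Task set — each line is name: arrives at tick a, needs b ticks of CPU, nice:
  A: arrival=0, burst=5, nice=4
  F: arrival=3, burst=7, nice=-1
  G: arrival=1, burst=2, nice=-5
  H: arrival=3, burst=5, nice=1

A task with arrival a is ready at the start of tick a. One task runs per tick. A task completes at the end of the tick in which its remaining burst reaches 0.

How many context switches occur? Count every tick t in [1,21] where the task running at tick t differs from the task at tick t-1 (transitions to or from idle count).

t=0: ready={A} → run A
t=1: ready={A,G} → run G
t=2: ready={A,G} → run G
t=3: ready={A,F,H} → run F
t=4: ready={A,F,H} → run F
t=5: ready={A,F,H} → run F
t=6: ready={A,F,H} → run F
t=7: ready={A,F,H} → run F
t=8: ready={A,F,H} → run F
t=9: ready={A,F,H} → run F
t=10: ready={A,H} → run H
t=11: ready={A,H} → run H
t=12: ready={A,H} → run H
t=13: ready={A,H} → run H
t=14: ready={A,H} → run H
t=15: ready={A} → run A
t=16: ready={A} → run A
t=17: ready={A} → run A
t=18: ready={A} → run A
t=19: (idle)
t=20: (idle)
t=21: (idle)

context switches = 5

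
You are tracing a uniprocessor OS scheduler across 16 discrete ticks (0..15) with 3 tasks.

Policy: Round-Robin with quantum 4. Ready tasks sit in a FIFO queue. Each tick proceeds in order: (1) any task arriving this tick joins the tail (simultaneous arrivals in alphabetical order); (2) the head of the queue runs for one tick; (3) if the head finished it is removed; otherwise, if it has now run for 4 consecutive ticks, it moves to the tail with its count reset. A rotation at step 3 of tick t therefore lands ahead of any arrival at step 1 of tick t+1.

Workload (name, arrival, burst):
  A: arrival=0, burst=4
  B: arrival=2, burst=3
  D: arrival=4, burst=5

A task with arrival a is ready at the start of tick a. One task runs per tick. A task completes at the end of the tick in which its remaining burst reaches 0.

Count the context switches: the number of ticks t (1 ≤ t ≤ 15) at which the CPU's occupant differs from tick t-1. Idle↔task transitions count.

t=0: queue=[A] q_used=0 → run A
t=1: queue=[A] q_used=1 → run A
t=2: queue=[A,B] q_used=2 → run A
t=3: queue=[A,B] q_used=3 → run A
t=4: queue=[B,D] q_used=0 → run B
t=5: queue=[B,D] q_used=1 → run B
t=6: queue=[B,D] q_used=2 → run B
t=7: queue=[D] q_used=0 → run D
t=8: queue=[D] q_used=1 → run D
t=9: queue=[D] q_used=2 → run D
t=10: queue=[D] q_used=3 → run D
t=11: queue=[D] q_used=0 → run D
t=12: (idle)
t=13: (idle)
t=14: (idle)
t=15: (idle)

context switches = 3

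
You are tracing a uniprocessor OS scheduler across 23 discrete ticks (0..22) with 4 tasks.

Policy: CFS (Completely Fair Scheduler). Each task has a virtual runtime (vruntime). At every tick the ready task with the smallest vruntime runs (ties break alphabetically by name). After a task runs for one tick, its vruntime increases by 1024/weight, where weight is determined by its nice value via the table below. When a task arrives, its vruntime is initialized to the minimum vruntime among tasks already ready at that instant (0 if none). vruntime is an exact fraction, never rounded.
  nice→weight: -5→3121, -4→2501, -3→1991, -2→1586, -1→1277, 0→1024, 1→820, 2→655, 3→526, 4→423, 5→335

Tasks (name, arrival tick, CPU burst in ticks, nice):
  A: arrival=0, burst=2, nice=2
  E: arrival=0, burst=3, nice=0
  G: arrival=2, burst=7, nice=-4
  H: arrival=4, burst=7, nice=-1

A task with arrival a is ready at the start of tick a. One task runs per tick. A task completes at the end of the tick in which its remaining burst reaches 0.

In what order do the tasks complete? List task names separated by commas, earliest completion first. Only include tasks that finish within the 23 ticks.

completion order = A, E, G, H

t=0: vr[A=0 E=0] → run A
t=1: vr[A=1024/655 E=0] → run E
t=2: vr[A=1024/655 E=1 G=1] → run E
t=3: vr[A=1024/655 E=2 G=1] → run G
t=4: vr[A=1024/655 E=2 G=3525/2501 H=3525/2501] → run G
t=5: vr[A=1024/655 E=2 G=4549/2501 H=3525/2501] → run H
t=6: vr[A=1024/655 E=2 G=4549/2501 H=7062449/3193777] → run A
t=7: vr[E=2 G=4549/2501 H=7062449/3193777] → run G
t=8: vr[E=2 G=5573/2501 H=7062449/3193777] → run E
t=9: vr[G=5573/2501 H=7062449/3193777] → run H
t=10: vr[G=5573/2501 H=9623473/3193777] → run G
t=11: vr[G=6597/2501 H=9623473/3193777] → run G
t=12: vr[G=7621/2501 H=9623473/3193777] → run H
t=13: vr[G=7621/2501 H=12184497/3193777] → run G
t=14: vr[G=8645/2501 H=12184497/3193777] → run G
t=15: vr[H=12184497/3193777] → run H
t=16: vr[H=14745521/3193777] → run H
t=17: vr[H=17306545/3193777] → run H
t=18: vr[H=19867569/3193777] → run H
t=19: (idle)
t=20: (idle)
t=21: (idle)
t=22: (idle)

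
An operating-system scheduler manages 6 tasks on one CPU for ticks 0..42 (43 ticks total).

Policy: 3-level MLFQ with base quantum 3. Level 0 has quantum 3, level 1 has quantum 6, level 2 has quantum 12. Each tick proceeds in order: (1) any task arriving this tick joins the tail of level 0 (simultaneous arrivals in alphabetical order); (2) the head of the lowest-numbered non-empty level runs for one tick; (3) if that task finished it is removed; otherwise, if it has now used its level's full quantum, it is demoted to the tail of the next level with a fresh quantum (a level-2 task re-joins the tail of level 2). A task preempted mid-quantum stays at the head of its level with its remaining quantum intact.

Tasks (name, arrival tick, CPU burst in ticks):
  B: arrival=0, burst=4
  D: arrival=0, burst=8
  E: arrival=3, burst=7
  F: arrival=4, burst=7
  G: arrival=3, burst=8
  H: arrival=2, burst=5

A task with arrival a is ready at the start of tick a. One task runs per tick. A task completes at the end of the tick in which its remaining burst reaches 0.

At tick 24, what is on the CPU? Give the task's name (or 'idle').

t=0: L0/L1/L2 = BD/-/- → run B
t=1: L0/L1/L2 = BD/-/- → run B
t=2: L0/L1/L2 = BDH/-/- → run B
t=3: L0/L1/L2 = DHEG/B/- → run D
t=4: L0/L1/L2 = DHEGF/B/- → run D
t=5: L0/L1/L2 = DHEGF/B/- → run D
t=6: L0/L1/L2 = HEGF/BD/- → run H
t=7: L0/L1/L2 = HEGF/BD/- → run H
t=8: L0/L1/L2 = HEGF/BD/- → run H
t=9: L0/L1/L2 = EGF/BDH/- → run E
t=10: L0/L1/L2 = EGF/BDH/- → run E
t=11: L0/L1/L2 = EGF/BDH/- → run E
t=12: L0/L1/L2 = GF/BDHE/- → run G
t=13: L0/L1/L2 = GF/BDHE/- → run G
t=14: L0/L1/L2 = GF/BDHE/- → run G
t=15: L0/L1/L2 = F/BDHEG/- → run F
t=16: L0/L1/L2 = F/BDHEG/- → run F
t=17: L0/L1/L2 = F/BDHEG/- → run F
t=18: L0/L1/L2 = -/BDHEGF/- → run B
t=19: L0/L1/L2 = -/DHEGF/- → run D
t=20: L0/L1/L2 = -/DHEGF/- → run D
t=21: L0/L1/L2 = -/DHEGF/- → run D
t=22: L0/L1/L2 = -/DHEGF/- → run D
t=23: L0/L1/L2 = -/DHEGF/- → run D
t=24: L0/L1/L2 = -/HEGF/- → run H
t=25: L0/L1/L2 = -/HEGF/- → run H
t=26: L0/L1/L2 = -/EGF/- → run E
t=27: L0/L1/L2 = -/EGF/- → run E
t=28: L0/L1/L2 = -/EGF/- → run E
t=29: L0/L1/L2 = -/EGF/- → run E
t=30: L0/L1/L2 = -/GF/- → run G
t=31: L0/L1/L2 = -/GF/- → run G
t=32: L0/L1/L2 = -/GF/- → run G
t=33: L0/L1/L2 = -/GF/- → run G
t=34: L0/L1/L2 = -/GF/- → run G
t=35: L0/L1/L2 = -/F/- → run F
t=36: L0/L1/L2 = -/F/- → run F
t=37: L0/L1/L2 = -/F/- → run F
t=38: L0/L1/L2 = -/F/- → run F
t=39: (idle)
t=40: (idle)
t=41: (idle)
t=42: (idle)

running at tick 24 = H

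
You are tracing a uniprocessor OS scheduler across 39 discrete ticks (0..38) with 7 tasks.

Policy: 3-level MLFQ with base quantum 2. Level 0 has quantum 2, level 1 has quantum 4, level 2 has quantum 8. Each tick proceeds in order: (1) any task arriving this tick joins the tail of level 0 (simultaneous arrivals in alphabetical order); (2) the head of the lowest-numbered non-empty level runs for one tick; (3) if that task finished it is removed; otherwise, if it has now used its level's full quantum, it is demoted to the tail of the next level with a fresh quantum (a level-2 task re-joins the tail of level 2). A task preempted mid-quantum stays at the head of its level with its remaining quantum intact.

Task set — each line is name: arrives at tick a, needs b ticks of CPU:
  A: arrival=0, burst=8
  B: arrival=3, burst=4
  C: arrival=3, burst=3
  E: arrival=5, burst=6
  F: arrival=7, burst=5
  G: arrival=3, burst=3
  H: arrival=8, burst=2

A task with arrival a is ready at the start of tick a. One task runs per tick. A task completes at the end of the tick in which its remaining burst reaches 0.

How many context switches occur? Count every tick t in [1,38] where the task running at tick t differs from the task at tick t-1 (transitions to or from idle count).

t=0: L0/L1/L2 = A/-/- → run A
t=1: L0/L1/L2 = A/-/- → run A
t=2: L0/L1/L2 = -/A/- → run A
t=3: L0/L1/L2 = BCG/A/- → run B
t=4: L0/L1/L2 = BCG/A/- → run B
t=5: L0/L1/L2 = CGE/AB/- → run C
t=6: L0/L1/L2 = CGE/AB/- → run C
t=7: L0/L1/L2 = GEF/ABC/- → run G
t=8: L0/L1/L2 = GEFH/ABC/- → run G
t=9: L0/L1/L2 = EFH/ABCG/- → run E
t=10: L0/L1/L2 = EFH/ABCG/- → run E
t=11: L0/L1/L2 = FH/ABCGE/- → run F
t=12: L0/L1/L2 = FH/ABCGE/- → run F
t=13: L0/L1/L2 = H/ABCGEF/- → run H
t=14: L0/L1/L2 = H/ABCGEF/- → run H
t=15: L0/L1/L2 = -/ABCGEF/- → run A
t=16: L0/L1/L2 = -/ABCGEF/- → run A
t=17: L0/L1/L2 = -/ABCGEF/- → run A
t=18: L0/L1/L2 = -/BCGEF/A → run B
t=19: L0/L1/L2 = -/BCGEF/A → run B
t=20: L0/L1/L2 = -/CGEF/A → run C
t=21: L0/L1/L2 = -/GEF/A → run G
t=22: L0/L1/L2 = -/EF/A → run E
t=23: L0/L1/L2 = -/EF/A → run E
t=24: L0/L1/L2 = -/EF/A → run E
t=25: L0/L1/L2 = -/EF/A → run E
t=26: L0/L1/L2 = -/F/A → run F
t=27: L0/L1/L2 = -/F/A → run F
t=28: L0/L1/L2 = -/F/A → run F
t=29: L0/L1/L2 = -/-/A → run A
t=30: L0/L1/L2 = -/-/A → run A
t=31: (idle)
t=32: (idle)
t=33: (idle)
t=34: (idle)
t=35: (idle)
t=36: (idle)
t=37: (idle)
t=38: (idle)

context switches = 14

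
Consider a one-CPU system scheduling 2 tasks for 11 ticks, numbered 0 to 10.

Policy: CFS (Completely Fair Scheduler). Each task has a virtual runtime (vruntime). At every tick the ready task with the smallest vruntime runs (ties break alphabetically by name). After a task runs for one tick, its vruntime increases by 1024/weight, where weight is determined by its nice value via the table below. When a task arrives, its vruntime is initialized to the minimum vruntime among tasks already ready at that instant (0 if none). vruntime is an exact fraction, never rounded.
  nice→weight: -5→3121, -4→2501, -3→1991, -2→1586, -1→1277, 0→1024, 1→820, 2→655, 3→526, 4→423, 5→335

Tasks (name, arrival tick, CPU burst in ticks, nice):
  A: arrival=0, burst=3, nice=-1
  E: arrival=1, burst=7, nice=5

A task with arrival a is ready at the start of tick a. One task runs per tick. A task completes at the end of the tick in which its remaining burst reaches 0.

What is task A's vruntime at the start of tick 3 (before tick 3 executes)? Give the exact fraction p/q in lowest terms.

vruntime(A, start of tick 3) = 2048/1277

t=0: vr[A=0] → run A
t=1: vr[A=1024/1277 E=1024/1277] → run A
t=2: vr[A=2048/1277 E=1024/1277] → run E
t=3: vr[A=2048/1277 E=1650688/427795] → run A
t=4: vr[E=1650688/427795] → run E
t=5: vr[E=2958336/427795] → run E
t=6: vr[E=4265984/427795] → run E
t=7: vr[E=5573632/427795] → run E
t=8: vr[E=1376256/85559] → run E
t=9: vr[E=8188928/427795] → run E
t=10: (idle)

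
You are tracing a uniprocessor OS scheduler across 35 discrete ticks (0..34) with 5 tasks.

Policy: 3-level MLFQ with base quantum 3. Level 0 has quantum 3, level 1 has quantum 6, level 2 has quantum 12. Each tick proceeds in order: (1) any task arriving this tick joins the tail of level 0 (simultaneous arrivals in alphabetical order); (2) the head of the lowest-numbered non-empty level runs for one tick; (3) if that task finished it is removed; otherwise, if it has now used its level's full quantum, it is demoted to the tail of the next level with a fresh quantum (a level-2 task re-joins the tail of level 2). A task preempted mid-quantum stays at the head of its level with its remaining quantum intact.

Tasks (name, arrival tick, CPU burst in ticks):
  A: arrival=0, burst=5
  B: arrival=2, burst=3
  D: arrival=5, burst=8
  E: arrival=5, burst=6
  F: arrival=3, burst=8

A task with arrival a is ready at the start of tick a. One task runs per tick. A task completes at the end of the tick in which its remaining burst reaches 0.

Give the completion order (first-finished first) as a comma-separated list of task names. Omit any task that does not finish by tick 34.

completion order = B, A, F, D, E

t=0: L0/L1/L2 = A/-/- → run A
t=1: L0/L1/L2 = A/-/- → run A
t=2: L0/L1/L2 = AB/-/- → run A
t=3: L0/L1/L2 = BF/A/- → run B
t=4: L0/L1/L2 = BF/A/- → run B
t=5: L0/L1/L2 = BFDE/A/- → run B
t=6: L0/L1/L2 = FDE/A/- → run F
t=7: L0/L1/L2 = FDE/A/- → run F
t=8: L0/L1/L2 = FDE/A/- → run F
t=9: L0/L1/L2 = DE/AF/- → run D
t=10: L0/L1/L2 = DE/AF/- → run D
t=11: L0/L1/L2 = DE/AF/- → run D
t=12: L0/L1/L2 = E/AFD/- → run E
t=13: L0/L1/L2 = E/AFD/- → run E
t=14: L0/L1/L2 = E/AFD/- → run E
t=15: L0/L1/L2 = -/AFDE/- → run A
t=16: L0/L1/L2 = -/AFDE/- → run A
t=17: L0/L1/L2 = -/FDE/- → run F
t=18: L0/L1/L2 = -/FDE/- → run F
t=19: L0/L1/L2 = -/FDE/- → run F
t=20: L0/L1/L2 = -/FDE/- → run F
t=21: L0/L1/L2 = -/FDE/- → run F
t=22: L0/L1/L2 = -/DE/- → run D
t=23: L0/L1/L2 = -/DE/- → run D
t=24: L0/L1/L2 = -/DE/- → run D
t=25: L0/L1/L2 = -/DE/- → run D
t=26: L0/L1/L2 = -/DE/- → run D
t=27: L0/L1/L2 = -/E/- → run E
t=28: L0/L1/L2 = -/E/- → run E
t=29: L0/L1/L2 = -/E/- → run E
t=30: (idle)
t=31: (idle)
t=32: (idle)
t=33: (idle)
t=34: (idle)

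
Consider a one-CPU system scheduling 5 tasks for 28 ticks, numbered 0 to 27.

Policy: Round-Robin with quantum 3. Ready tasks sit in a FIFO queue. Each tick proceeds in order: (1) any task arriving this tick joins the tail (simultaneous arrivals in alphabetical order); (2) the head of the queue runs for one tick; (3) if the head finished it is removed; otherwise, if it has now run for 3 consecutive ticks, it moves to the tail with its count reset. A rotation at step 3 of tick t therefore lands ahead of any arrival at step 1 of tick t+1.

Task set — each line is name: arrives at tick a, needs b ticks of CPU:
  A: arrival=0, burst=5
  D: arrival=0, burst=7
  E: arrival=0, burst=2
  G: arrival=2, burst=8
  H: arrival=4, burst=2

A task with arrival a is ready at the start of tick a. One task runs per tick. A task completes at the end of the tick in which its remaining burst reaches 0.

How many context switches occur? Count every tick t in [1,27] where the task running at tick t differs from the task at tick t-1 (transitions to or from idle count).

t=0: queue=[A,D,E] q_used=0 → run A
t=1: queue=[A,D,E] q_used=1 → run A
t=2: queue=[A,D,E,G] q_used=2 → run A
t=3: queue=[D,E,G,A] q_used=0 → run D
t=4: queue=[D,E,G,A,H] q_used=1 → run D
t=5: queue=[D,E,G,A,H] q_used=2 → run D
t=6: queue=[E,G,A,H,D] q_used=0 → run E
t=7: queue=[E,G,A,H,D] q_used=1 → run E
t=8: queue=[G,A,H,D] q_used=0 → run G
t=9: queue=[G,A,H,D] q_used=1 → run G
t=10: queue=[G,A,H,D] q_used=2 → run G
t=11: queue=[A,H,D,G] q_used=0 → run A
t=12: queue=[A,H,D,G] q_used=1 → run A
t=13: queue=[H,D,G] q_used=0 → run H
t=14: queue=[H,D,G] q_used=1 → run H
t=15: queue=[D,G] q_used=0 → run D
t=16: queue=[D,G] q_used=1 → run D
t=17: queue=[D,G] q_used=2 → run D
t=18: queue=[G,D] q_used=0 → run G
t=19: queue=[G,D] q_used=1 → run G
t=20: queue=[G,D] q_used=2 → run G
t=21: queue=[D,G] q_used=0 → run D
t=22: queue=[G] q_used=0 → run G
t=23: queue=[G] q_used=1 → run G
t=24: (idle)
t=25: (idle)
t=26: (idle)
t=27: (idle)

context switches = 10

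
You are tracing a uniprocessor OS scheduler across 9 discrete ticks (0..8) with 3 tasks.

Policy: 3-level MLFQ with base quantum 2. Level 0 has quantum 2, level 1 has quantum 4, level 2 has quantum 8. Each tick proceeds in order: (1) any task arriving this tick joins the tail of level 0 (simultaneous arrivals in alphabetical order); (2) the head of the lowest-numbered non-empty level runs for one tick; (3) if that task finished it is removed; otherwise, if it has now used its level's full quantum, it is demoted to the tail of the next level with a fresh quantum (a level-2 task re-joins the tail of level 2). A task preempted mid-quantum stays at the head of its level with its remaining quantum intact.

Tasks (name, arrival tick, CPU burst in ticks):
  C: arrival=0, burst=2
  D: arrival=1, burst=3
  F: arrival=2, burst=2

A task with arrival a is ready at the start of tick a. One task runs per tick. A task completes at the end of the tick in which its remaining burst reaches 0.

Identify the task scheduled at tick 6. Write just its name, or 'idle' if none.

running at tick 6 = D

t=0: L0/L1/L2 = C/-/- → run C
t=1: L0/L1/L2 = CD/-/- → run C
t=2: L0/L1/L2 = DF/-/- → run D
t=3: L0/L1/L2 = DF/-/- → run D
t=4: L0/L1/L2 = F/D/- → run F
t=5: L0/L1/L2 = F/D/- → run F
t=6: L0/L1/L2 = -/D/- → run D
t=7: (idle)
t=8: (idle)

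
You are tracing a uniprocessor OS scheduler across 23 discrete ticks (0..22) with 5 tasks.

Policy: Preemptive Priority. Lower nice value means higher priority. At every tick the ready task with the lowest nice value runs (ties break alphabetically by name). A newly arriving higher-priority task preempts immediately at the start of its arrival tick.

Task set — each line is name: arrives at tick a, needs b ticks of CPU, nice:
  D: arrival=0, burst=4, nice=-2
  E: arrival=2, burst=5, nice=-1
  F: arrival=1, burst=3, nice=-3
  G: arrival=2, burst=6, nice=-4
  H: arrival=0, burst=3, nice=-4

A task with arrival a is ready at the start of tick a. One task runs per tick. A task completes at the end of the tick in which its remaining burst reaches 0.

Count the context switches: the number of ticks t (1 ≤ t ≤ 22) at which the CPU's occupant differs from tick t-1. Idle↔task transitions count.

t=0: ready={D,H} → run H
t=1: ready={D,F,H} → run H
t=2: ready={D,E,F,G,H} → run G
t=3: ready={D,E,F,G,H} → run G
t=4: ready={D,E,F,G,H} → run G
t=5: ready={D,E,F,G,H} → run G
t=6: ready={D,E,F,G,H} → run G
t=7: ready={D,E,F,G,H} → run G
t=8: ready={D,E,F,H} → run H
t=9: ready={D,E,F} → run F
t=10: ready={D,E,F} → run F
t=11: ready={D,E,F} → run F
t=12: ready={D,E} → run D
t=13: ready={D,E} → run D
t=14: ready={D,E} → run D
t=15: ready={D,E} → run D
t=16: ready={E} → run E
t=17: ready={E} → run E
t=18: ready={E} → run E
t=19: ready={E} → run E
t=20: ready={E} → run E
t=21: (idle)
t=22: (idle)

context switches = 6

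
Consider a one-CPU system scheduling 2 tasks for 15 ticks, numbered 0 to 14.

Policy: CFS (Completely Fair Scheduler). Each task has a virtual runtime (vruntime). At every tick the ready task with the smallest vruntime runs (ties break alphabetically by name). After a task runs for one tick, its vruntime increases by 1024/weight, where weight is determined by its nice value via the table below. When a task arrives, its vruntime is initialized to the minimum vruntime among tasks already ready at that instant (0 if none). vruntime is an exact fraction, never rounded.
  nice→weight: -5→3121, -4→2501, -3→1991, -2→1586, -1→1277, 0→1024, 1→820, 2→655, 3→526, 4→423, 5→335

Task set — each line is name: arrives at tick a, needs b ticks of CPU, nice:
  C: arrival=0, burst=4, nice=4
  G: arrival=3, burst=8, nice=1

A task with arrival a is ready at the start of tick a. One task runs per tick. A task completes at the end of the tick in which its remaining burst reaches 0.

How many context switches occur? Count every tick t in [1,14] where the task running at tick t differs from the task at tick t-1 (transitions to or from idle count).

context switches = 2

t=0: vr[C=0] → run C
t=1: vr[C=1024/423] → run C
t=2: vr[C=2048/423] → run C
t=3: vr[C=1024/141 G=1024/141] → run C
t=4: vr[G=1024/141] → run G
t=5: vr[G=246016/28905] → run G
t=6: vr[G=282112/28905] → run G
t=7: vr[G=318208/28905] → run G
t=8: vr[G=354304/28905] → run G
t=9: vr[G=78080/5781] → run G
t=10: vr[G=426496/28905] → run G
t=11: vr[G=462592/28905] → run G
t=12: (idle)
t=13: (idle)
t=14: (idle)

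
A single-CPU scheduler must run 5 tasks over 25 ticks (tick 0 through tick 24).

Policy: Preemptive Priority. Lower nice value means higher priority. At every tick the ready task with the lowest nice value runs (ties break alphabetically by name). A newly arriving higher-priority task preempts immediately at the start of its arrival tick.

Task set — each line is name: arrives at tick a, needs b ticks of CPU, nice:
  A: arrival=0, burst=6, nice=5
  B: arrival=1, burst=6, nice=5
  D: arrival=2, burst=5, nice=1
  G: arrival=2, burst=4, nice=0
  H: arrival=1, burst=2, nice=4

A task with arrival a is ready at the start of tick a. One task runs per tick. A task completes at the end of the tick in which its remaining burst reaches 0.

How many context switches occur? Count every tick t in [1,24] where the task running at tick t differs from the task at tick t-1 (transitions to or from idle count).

context switches = 7

t=0: ready={A} → run A
t=1: ready={A,B,H} → run H
t=2: ready={A,B,D,G,H} → run G
t=3: ready={A,B,D,G,H} → run G
t=4: ready={A,B,D,G,H} → run G
t=5: ready={A,B,D,G,H} → run G
t=6: ready={A,B,D,H} → run D
t=7: ready={A,B,D,H} → run D
t=8: ready={A,B,D,H} → run D
t=9: ready={A,B,D,H} → run D
t=10: ready={A,B,D,H} → run D
t=11: ready={A,B,H} → run H
t=12: ready={A,B} → run A
t=13: ready={A,B} → run A
t=14: ready={A,B} → run A
t=15: ready={A,B} → run A
t=16: ready={A,B} → run A
t=17: ready={B} → run B
t=18: ready={B} → run B
t=19: ready={B} → run B
t=20: ready={B} → run B
t=21: ready={B} → run B
t=22: ready={B} → run B
t=23: (idle)
t=24: (idle)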